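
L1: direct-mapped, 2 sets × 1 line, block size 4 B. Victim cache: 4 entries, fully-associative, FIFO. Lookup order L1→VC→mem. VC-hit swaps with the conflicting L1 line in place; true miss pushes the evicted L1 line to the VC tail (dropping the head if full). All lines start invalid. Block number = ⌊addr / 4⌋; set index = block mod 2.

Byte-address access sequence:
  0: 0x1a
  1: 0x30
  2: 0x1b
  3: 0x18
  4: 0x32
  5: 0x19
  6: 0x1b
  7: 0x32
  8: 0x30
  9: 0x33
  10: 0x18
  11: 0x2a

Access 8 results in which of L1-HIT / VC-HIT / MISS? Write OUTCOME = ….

  [0] addr=0x1a blk=6 s=0: MISS | VC []
  [1] addr=0x30 blk=12 s=0: MISS | VC [6]
  [2] addr=0x1b blk=6 s=0: VC-HIT | VC [12]
  [3] addr=0x18 blk=6 s=0: L1-HIT | VC [12]
  [4] addr=0x32 blk=12 s=0: VC-HIT | VC [6]
  [5] addr=0x19 blk=6 s=0: VC-HIT | VC [12]
  [6] addr=0x1b blk=6 s=0: L1-HIT | VC [12]
  [7] addr=0x32 blk=12 s=0: VC-HIT | VC [6]
  [8] addr=0x30 blk=12 s=0: L1-HIT | VC [6]
  [9] addr=0x33 blk=12 s=0: L1-HIT | VC [6]
  [10] addr=0x18 blk=6 s=0: VC-HIT | VC [12]
  [11] addr=0x2a blk=10 s=0: MISS | VC [12, 6]

OUTCOME = L1-HIT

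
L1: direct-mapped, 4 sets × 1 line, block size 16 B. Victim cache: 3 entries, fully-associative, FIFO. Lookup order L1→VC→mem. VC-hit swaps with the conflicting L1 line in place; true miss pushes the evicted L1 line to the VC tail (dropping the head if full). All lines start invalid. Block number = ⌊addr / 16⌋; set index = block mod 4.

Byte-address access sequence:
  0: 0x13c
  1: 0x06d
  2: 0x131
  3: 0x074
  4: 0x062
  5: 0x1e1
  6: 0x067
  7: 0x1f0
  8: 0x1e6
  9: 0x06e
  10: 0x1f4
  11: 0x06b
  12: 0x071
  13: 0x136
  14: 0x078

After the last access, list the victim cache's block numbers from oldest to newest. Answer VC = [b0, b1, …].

VC = [19, 30, 31]

#0 0x13c→b19/s3 MISS; vc=[]
#1 0x6d→b6/s2 MISS; vc=[]
#2 0x131→b19/s3 L1-HIT; vc=[]
#3 0x74→b7/s3 MISS; vc=[19]
#4 0x62→b6/s2 L1-HIT; vc=[19]
#5 0x1e1→b30/s2 MISS; vc=[19,6]
#6 0x67→b6/s2 VC-HIT; vc=[19,30]
#7 0x1f0→b31/s3 MISS; vc=[19,30,7]
#8 0x1e6→b30/s2 VC-HIT; vc=[19,6,7]
#9 0x6e→b6/s2 VC-HIT; vc=[19,30,7]
#10 0x1f4→b31/s3 L1-HIT; vc=[19,30,7]
#11 0x6b→b6/s2 L1-HIT; vc=[19,30,7]
#12 0x71→b7/s3 VC-HIT; vc=[19,30,31]
#13 0x136→b19/s3 VC-HIT; vc=[7,30,31]
#14 0x78→b7/s3 VC-HIT; vc=[19,30,31]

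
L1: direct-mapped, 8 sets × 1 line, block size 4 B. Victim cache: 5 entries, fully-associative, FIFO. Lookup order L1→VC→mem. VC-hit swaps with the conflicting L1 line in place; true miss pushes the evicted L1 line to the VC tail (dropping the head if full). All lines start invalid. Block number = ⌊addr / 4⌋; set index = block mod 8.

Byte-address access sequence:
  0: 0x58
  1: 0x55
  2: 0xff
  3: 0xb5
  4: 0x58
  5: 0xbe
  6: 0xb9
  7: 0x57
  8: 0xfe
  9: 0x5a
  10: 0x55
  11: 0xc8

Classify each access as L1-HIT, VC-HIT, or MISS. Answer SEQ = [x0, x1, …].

#0 0x58→b22/s6 MISS; vc=[]
#1 0x55→b21/s5 MISS; vc=[]
#2 0xff→b63/s7 MISS; vc=[]
#3 0xb5→b45/s5 MISS; vc=[21]
#4 0x58→b22/s6 L1-HIT; vc=[21]
#5 0xbe→b47/s7 MISS; vc=[21,63]
#6 0xb9→b46/s6 MISS; vc=[21,63,22]
#7 0x57→b21/s5 VC-HIT; vc=[45,63,22]
#8 0xfe→b63/s7 VC-HIT; vc=[45,47,22]
#9 0x5a→b22/s6 VC-HIT; vc=[45,47,46]
#10 0x55→b21/s5 L1-HIT; vc=[45,47,46]
#11 0xc8→b50/s2 MISS; vc=[45,47,46]

SEQ = [MISS, MISS, MISS, MISS, L1-HIT, MISS, MISS, VC-HIT, VC-HIT, VC-HIT, L1-HIT, MISS]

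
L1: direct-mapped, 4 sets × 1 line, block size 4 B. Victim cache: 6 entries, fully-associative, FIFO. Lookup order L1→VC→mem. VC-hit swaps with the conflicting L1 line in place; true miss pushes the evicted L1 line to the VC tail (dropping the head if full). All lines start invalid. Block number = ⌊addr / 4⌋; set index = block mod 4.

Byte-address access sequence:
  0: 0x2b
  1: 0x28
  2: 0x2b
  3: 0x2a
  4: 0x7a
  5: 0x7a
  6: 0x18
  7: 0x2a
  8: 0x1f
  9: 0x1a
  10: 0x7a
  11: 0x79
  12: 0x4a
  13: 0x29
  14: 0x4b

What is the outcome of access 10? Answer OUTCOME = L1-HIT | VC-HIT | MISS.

OUTCOME = VC-HIT

0: 0x2b (blk 10, set 2) → MISS  vc=[]
1: 0x28 (blk 10, set 2) → L1-HIT  vc=[]
2: 0x2b (blk 10, set 2) → L1-HIT  vc=[]
3: 0x2a (blk 10, set 2) → L1-HIT  vc=[]
4: 0x7a (blk 30, set 2) → MISS  vc=[10]
5: 0x7a (blk 30, set 2) → L1-HIT  vc=[10]
6: 0x18 (blk 6, set 2) → MISS  vc=[10, 30]
7: 0x2a (blk 10, set 2) → VC-HIT  vc=[6, 30]
8: 0x1f (blk 7, set 3) → MISS  vc=[6, 30]
9: 0x1a (blk 6, set 2) → VC-HIT  vc=[10, 30]
10: 0x7a (blk 30, set 2) → VC-HIT  vc=[10, 6]
11: 0x79 (blk 30, set 2) → L1-HIT  vc=[10, 6]
12: 0x4a (blk 18, set 2) → MISS  vc=[10, 6, 30]
13: 0x29 (blk 10, set 2) → VC-HIT  vc=[18, 6, 30]
14: 0x4b (blk 18, set 2) → VC-HIT  vc=[10, 6, 30]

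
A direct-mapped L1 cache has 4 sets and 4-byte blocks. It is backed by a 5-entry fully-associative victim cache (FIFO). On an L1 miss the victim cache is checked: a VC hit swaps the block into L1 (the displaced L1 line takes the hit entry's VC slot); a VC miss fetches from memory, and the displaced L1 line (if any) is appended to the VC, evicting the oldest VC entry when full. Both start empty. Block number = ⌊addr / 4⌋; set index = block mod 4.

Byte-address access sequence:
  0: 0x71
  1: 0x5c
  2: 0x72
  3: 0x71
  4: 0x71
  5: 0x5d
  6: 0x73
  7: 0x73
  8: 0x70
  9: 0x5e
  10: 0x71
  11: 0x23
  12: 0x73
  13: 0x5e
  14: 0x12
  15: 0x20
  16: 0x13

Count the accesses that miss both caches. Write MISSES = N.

0: 0x71 (blk 28, set 0) → MISS  vc=[]
1: 0x5c (blk 23, set 3) → MISS  vc=[]
2: 0x72 (blk 28, set 0) → L1-HIT  vc=[]
3: 0x71 (blk 28, set 0) → L1-HIT  vc=[]
4: 0x71 (blk 28, set 0) → L1-HIT  vc=[]
5: 0x5d (blk 23, set 3) → L1-HIT  vc=[]
6: 0x73 (blk 28, set 0) → L1-HIT  vc=[]
7: 0x73 (blk 28, set 0) → L1-HIT  vc=[]
8: 0x70 (blk 28, set 0) → L1-HIT  vc=[]
9: 0x5e (blk 23, set 3) → L1-HIT  vc=[]
10: 0x71 (blk 28, set 0) → L1-HIT  vc=[]
11: 0x23 (blk 8, set 0) → MISS  vc=[28]
12: 0x73 (blk 28, set 0) → VC-HIT  vc=[8]
13: 0x5e (blk 23, set 3) → L1-HIT  vc=[8]
14: 0x12 (blk 4, set 0) → MISS  vc=[8, 28]
15: 0x20 (blk 8, set 0) → VC-HIT  vc=[4, 28]
16: 0x13 (blk 4, set 0) → VC-HIT  vc=[8, 28]

MISSES = 4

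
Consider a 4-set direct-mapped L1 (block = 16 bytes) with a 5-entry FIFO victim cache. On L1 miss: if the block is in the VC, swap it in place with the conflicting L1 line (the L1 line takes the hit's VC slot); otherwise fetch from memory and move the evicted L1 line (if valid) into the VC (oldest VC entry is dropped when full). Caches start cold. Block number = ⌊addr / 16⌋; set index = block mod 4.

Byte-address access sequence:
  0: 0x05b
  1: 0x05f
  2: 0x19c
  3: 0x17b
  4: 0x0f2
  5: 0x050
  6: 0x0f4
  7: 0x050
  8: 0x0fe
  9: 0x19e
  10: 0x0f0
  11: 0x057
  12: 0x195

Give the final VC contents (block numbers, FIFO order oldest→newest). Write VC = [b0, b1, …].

VC = [5, 23]

0: 0x5b (blk 5, set 1) → MISS  vc=[]
1: 0x5f (blk 5, set 1) → L1-HIT  vc=[]
2: 0x19c (blk 25, set 1) → MISS  vc=[5]
3: 0x17b (blk 23, set 3) → MISS  vc=[5]
4: 0xf2 (blk 15, set 3) → MISS  vc=[5, 23]
5: 0x50 (blk 5, set 1) → VC-HIT  vc=[25, 23]
6: 0xf4 (blk 15, set 3) → L1-HIT  vc=[25, 23]
7: 0x50 (blk 5, set 1) → L1-HIT  vc=[25, 23]
8: 0xfe (blk 15, set 3) → L1-HIT  vc=[25, 23]
9: 0x19e (blk 25, set 1) → VC-HIT  vc=[5, 23]
10: 0xf0 (blk 15, set 3) → L1-HIT  vc=[5, 23]
11: 0x57 (blk 5, set 1) → VC-HIT  vc=[25, 23]
12: 0x195 (blk 25, set 1) → VC-HIT  vc=[5, 23]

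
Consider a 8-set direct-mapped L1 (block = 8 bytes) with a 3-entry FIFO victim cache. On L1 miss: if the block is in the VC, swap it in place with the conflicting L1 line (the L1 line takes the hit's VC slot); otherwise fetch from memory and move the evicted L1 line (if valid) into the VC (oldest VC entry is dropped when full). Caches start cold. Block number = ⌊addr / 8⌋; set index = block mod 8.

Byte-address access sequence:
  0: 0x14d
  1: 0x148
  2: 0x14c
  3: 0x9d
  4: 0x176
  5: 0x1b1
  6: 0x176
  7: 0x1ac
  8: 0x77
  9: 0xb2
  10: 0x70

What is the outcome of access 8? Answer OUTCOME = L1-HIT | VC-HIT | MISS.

0: 0x14d (blk 41, set 1) → MISS  vc=[]
1: 0x148 (blk 41, set 1) → L1-HIT  vc=[]
2: 0x14c (blk 41, set 1) → L1-HIT  vc=[]
3: 0x9d (blk 19, set 3) → MISS  vc=[]
4: 0x176 (blk 46, set 6) → MISS  vc=[]
5: 0x1b1 (blk 54, set 6) → MISS  vc=[46]
6: 0x176 (blk 46, set 6) → VC-HIT  vc=[54]
7: 0x1ac (blk 53, set 5) → MISS  vc=[54]
8: 0x77 (blk 14, set 6) → MISS  vc=[54, 46]
9: 0xb2 (blk 22, set 6) → MISS  vc=[54, 46, 14]
10: 0x70 (blk 14, set 6) → VC-HIT  vc=[54, 46, 22]

OUTCOME = MISS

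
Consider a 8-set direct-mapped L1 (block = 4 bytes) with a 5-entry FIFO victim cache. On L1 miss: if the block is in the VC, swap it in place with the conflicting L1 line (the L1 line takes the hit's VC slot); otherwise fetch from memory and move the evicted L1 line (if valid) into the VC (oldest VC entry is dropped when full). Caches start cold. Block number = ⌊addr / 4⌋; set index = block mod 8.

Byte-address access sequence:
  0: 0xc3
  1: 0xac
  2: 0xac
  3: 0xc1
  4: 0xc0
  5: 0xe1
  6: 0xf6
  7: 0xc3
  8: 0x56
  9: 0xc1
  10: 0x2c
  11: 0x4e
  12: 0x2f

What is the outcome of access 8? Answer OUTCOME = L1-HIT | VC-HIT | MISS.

#0 0xc3→b48/s0 MISS; vc=[]
#1 0xac→b43/s3 MISS; vc=[]
#2 0xac→b43/s3 L1-HIT; vc=[]
#3 0xc1→b48/s0 L1-HIT; vc=[]
#4 0xc0→b48/s0 L1-HIT; vc=[]
#5 0xe1→b56/s0 MISS; vc=[48]
#6 0xf6→b61/s5 MISS; vc=[48]
#7 0xc3→b48/s0 VC-HIT; vc=[56]
#8 0x56→b21/s5 MISS; vc=[56,61]
#9 0xc1→b48/s0 L1-HIT; vc=[56,61]
#10 0x2c→b11/s3 MISS; vc=[56,61,43]
#11 0x4e→b19/s3 MISS; vc=[56,61,43,11]
#12 0x2f→b11/s3 VC-HIT; vc=[56,61,43,19]

OUTCOME = MISS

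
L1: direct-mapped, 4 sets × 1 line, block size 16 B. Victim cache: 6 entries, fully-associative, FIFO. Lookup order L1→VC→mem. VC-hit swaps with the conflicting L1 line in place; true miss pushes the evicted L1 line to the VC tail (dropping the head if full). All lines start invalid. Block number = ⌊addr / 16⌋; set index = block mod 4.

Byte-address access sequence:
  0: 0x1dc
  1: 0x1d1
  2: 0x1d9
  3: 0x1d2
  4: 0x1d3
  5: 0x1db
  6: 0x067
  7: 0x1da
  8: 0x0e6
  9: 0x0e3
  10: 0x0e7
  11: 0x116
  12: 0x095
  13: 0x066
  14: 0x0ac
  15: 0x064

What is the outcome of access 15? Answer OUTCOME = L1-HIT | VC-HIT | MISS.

0: 0x1dc (blk 29, set 1) → MISS  vc=[]
1: 0x1d1 (blk 29, set 1) → L1-HIT  vc=[]
2: 0x1d9 (blk 29, set 1) → L1-HIT  vc=[]
3: 0x1d2 (blk 29, set 1) → L1-HIT  vc=[]
4: 0x1d3 (blk 29, set 1) → L1-HIT  vc=[]
5: 0x1db (blk 29, set 1) → L1-HIT  vc=[]
6: 0x67 (blk 6, set 2) → MISS  vc=[]
7: 0x1da (blk 29, set 1) → L1-HIT  vc=[]
8: 0xe6 (blk 14, set 2) → MISS  vc=[6]
9: 0xe3 (blk 14, set 2) → L1-HIT  vc=[6]
10: 0xe7 (blk 14, set 2) → L1-HIT  vc=[6]
11: 0x116 (blk 17, set 1) → MISS  vc=[6, 29]
12: 0x95 (blk 9, set 1) → MISS  vc=[6, 29, 17]
13: 0x66 (blk 6, set 2) → VC-HIT  vc=[14, 29, 17]
14: 0xac (blk 10, set 2) → MISS  vc=[14, 29, 17, 6]
15: 0x64 (blk 6, set 2) → VC-HIT  vc=[14, 29, 17, 10]

OUTCOME = VC-HIT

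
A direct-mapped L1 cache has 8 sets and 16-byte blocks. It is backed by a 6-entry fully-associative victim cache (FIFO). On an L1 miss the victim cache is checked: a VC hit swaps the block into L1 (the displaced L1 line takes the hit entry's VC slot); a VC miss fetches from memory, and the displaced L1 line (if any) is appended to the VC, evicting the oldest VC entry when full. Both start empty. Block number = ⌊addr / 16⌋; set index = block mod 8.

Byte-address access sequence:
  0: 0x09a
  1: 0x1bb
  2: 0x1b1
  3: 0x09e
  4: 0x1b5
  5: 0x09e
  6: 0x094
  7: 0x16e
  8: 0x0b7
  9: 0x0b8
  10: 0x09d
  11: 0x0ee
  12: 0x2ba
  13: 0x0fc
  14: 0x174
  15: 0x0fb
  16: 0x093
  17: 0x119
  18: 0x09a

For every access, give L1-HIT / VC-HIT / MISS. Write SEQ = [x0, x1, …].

SEQ = [MISS, MISS, L1-HIT, L1-HIT, L1-HIT, L1-HIT, L1-HIT, MISS, MISS, L1-HIT, L1-HIT, MISS, MISS, MISS, MISS, VC-HIT, L1-HIT, MISS, VC-HIT]

#0 0x9a→b9/s1 MISS; vc=[]
#1 0x1bb→b27/s3 MISS; vc=[]
#2 0x1b1→b27/s3 L1-HIT; vc=[]
#3 0x9e→b9/s1 L1-HIT; vc=[]
#4 0x1b5→b27/s3 L1-HIT; vc=[]
#5 0x9e→b9/s1 L1-HIT; vc=[]
#6 0x94→b9/s1 L1-HIT; vc=[]
#7 0x16e→b22/s6 MISS; vc=[]
#8 0xb7→b11/s3 MISS; vc=[27]
#9 0xb8→b11/s3 L1-HIT; vc=[27]
#10 0x9d→b9/s1 L1-HIT; vc=[27]
#11 0xee→b14/s6 MISS; vc=[27,22]
#12 0x2ba→b43/s3 MISS; vc=[27,22,11]
#13 0xfc→b15/s7 MISS; vc=[27,22,11]
#14 0x174→b23/s7 MISS; vc=[27,22,11,15]
#15 0xfb→b15/s7 VC-HIT; vc=[27,22,11,23]
#16 0x93→b9/s1 L1-HIT; vc=[27,22,11,23]
#17 0x119→b17/s1 MISS; vc=[27,22,11,23,9]
#18 0x9a→b9/s1 VC-HIT; vc=[27,22,11,23,17]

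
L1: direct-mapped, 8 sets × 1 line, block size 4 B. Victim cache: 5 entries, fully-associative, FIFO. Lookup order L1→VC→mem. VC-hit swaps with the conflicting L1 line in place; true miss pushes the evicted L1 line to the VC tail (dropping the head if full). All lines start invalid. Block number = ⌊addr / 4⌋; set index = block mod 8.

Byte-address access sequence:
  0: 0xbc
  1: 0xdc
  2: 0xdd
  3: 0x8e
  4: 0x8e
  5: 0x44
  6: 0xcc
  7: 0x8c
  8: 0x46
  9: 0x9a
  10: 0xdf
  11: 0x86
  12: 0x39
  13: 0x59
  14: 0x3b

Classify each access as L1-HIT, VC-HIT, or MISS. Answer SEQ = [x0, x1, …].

#0 0xbc→b47/s7 MISS; vc=[]
#1 0xdc→b55/s7 MISS; vc=[47]
#2 0xdd→b55/s7 L1-HIT; vc=[47]
#3 0x8e→b35/s3 MISS; vc=[47]
#4 0x8e→b35/s3 L1-HIT; vc=[47]
#5 0x44→b17/s1 MISS; vc=[47]
#6 0xcc→b51/s3 MISS; vc=[47,35]
#7 0x8c→b35/s3 VC-HIT; vc=[47,51]
#8 0x46→b17/s1 L1-HIT; vc=[47,51]
#9 0x9a→b38/s6 MISS; vc=[47,51]
#10 0xdf→b55/s7 L1-HIT; vc=[47,51]
#11 0x86→b33/s1 MISS; vc=[47,51,17]
#12 0x39→b14/s6 MISS; vc=[47,51,17,38]
#13 0x59→b22/s6 MISS; vc=[47,51,17,38,14]
#14 0x3b→b14/s6 VC-HIT; vc=[47,51,17,38,22]

SEQ = [MISS, MISS, L1-HIT, MISS, L1-HIT, MISS, MISS, VC-HIT, L1-HIT, MISS, L1-HIT, MISS, MISS, MISS, VC-HIT]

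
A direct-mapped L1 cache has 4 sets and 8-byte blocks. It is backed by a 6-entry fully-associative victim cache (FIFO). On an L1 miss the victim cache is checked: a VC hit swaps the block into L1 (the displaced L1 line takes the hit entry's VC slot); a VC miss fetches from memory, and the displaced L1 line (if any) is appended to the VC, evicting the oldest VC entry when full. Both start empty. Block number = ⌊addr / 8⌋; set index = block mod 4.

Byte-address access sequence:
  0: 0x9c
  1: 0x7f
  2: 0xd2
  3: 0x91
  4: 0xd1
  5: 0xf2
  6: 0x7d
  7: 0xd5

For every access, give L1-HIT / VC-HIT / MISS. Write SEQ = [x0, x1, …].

#0 0x9c→b19/s3 MISS; vc=[]
#1 0x7f→b15/s3 MISS; vc=[19]
#2 0xd2→b26/s2 MISS; vc=[19]
#3 0x91→b18/s2 MISS; vc=[19,26]
#4 0xd1→b26/s2 VC-HIT; vc=[19,18]
#5 0xf2→b30/s2 MISS; vc=[19,18,26]
#6 0x7d→b15/s3 L1-HIT; vc=[19,18,26]
#7 0xd5→b26/s2 VC-HIT; vc=[19,18,30]

SEQ = [MISS, MISS, MISS, MISS, VC-HIT, MISS, L1-HIT, VC-HIT]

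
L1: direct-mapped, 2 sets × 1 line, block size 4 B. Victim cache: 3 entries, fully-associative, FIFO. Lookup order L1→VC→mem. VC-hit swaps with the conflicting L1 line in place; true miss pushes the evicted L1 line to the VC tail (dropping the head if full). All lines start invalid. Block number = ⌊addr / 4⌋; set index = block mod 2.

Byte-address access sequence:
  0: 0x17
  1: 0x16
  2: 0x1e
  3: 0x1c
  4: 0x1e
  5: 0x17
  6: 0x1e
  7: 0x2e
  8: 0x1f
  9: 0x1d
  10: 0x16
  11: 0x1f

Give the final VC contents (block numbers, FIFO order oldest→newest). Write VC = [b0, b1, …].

VC = [5, 11]

#0 0x17→b5/s1 MISS; vc=[]
#1 0x16→b5/s1 L1-HIT; vc=[]
#2 0x1e→b7/s1 MISS; vc=[5]
#3 0x1c→b7/s1 L1-HIT; vc=[5]
#4 0x1e→b7/s1 L1-HIT; vc=[5]
#5 0x17→b5/s1 VC-HIT; vc=[7]
#6 0x1e→b7/s1 VC-HIT; vc=[5]
#7 0x2e→b11/s1 MISS; vc=[5,7]
#8 0x1f→b7/s1 VC-HIT; vc=[5,11]
#9 0x1d→b7/s1 L1-HIT; vc=[5,11]
#10 0x16→b5/s1 VC-HIT; vc=[7,11]
#11 0x1f→b7/s1 VC-HIT; vc=[5,11]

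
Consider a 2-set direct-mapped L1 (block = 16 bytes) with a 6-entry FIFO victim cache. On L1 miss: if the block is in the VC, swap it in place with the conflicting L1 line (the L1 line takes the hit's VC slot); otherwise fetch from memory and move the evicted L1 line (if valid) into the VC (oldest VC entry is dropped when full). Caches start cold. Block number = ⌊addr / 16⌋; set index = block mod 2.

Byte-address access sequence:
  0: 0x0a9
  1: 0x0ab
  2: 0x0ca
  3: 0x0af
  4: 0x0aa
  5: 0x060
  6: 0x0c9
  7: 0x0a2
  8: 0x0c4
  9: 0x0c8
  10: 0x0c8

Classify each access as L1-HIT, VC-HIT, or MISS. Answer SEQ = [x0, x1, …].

SEQ = [MISS, L1-HIT, MISS, VC-HIT, L1-HIT, MISS, VC-HIT, VC-HIT, VC-HIT, L1-HIT, L1-HIT]

  [0] addr=0xa9 blk=10 s=0: MISS | VC []
  [1] addr=0xab blk=10 s=0: L1-HIT | VC []
  [2] addr=0xca blk=12 s=0: MISS | VC [10]
  [3] addr=0xaf blk=10 s=0: VC-HIT | VC [12]
  [4] addr=0xaa blk=10 s=0: L1-HIT | VC [12]
  [5] addr=0x60 blk=6 s=0: MISS | VC [12, 10]
  [6] addr=0xc9 blk=12 s=0: VC-HIT | VC [6, 10]
  [7] addr=0xa2 blk=10 s=0: VC-HIT | VC [6, 12]
  [8] addr=0xc4 blk=12 s=0: VC-HIT | VC [6, 10]
  [9] addr=0xc8 blk=12 s=0: L1-HIT | VC [6, 10]
  [10] addr=0xc8 blk=12 s=0: L1-HIT | VC [6, 10]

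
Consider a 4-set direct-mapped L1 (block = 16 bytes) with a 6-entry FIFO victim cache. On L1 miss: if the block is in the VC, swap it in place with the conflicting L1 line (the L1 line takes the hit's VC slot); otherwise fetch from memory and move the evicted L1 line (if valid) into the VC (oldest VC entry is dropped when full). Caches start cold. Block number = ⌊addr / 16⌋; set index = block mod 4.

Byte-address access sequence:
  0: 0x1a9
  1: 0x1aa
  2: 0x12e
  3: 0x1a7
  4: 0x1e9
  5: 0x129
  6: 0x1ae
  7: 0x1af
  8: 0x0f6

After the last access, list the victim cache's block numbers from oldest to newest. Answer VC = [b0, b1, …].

0: 0x1a9 (blk 26, set 2) → MISS  vc=[]
1: 0x1aa (blk 26, set 2) → L1-HIT  vc=[]
2: 0x12e (blk 18, set 2) → MISS  vc=[26]
3: 0x1a7 (blk 26, set 2) → VC-HIT  vc=[18]
4: 0x1e9 (blk 30, set 2) → MISS  vc=[18, 26]
5: 0x129 (blk 18, set 2) → VC-HIT  vc=[30, 26]
6: 0x1ae (blk 26, set 2) → VC-HIT  vc=[30, 18]
7: 0x1af (blk 26, set 2) → L1-HIT  vc=[30, 18]
8: 0xf6 (blk 15, set 3) → MISS  vc=[30, 18]

VC = [30, 18]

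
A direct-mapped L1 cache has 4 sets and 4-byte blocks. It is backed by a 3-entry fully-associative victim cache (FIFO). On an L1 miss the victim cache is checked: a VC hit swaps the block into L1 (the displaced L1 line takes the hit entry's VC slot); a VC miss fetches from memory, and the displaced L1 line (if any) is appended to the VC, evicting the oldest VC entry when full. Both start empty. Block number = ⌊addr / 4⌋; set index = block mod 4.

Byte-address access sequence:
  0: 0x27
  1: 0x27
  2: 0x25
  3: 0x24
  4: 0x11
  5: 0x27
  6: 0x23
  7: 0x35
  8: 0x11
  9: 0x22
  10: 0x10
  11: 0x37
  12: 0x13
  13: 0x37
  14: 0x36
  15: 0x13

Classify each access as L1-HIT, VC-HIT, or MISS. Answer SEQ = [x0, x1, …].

  [0] addr=0x27 blk=9 s=1: MISS | VC []
  [1] addr=0x27 blk=9 s=1: L1-HIT | VC []
  [2] addr=0x25 blk=9 s=1: L1-HIT | VC []
  [3] addr=0x24 blk=9 s=1: L1-HIT | VC []
  [4] addr=0x11 blk=4 s=0: MISS | VC []
  [5] addr=0x27 blk=9 s=1: L1-HIT | VC []
  [6] addr=0x23 blk=8 s=0: MISS | VC [4]
  [7] addr=0x35 blk=13 s=1: MISS | VC [4, 9]
  [8] addr=0x11 blk=4 s=0: VC-HIT | VC [8, 9]
  [9] addr=0x22 blk=8 s=0: VC-HIT | VC [4, 9]
  [10] addr=0x10 blk=4 s=0: VC-HIT | VC [8, 9]
  [11] addr=0x37 blk=13 s=1: L1-HIT | VC [8, 9]
  [12] addr=0x13 blk=4 s=0: L1-HIT | VC [8, 9]
  [13] addr=0x37 blk=13 s=1: L1-HIT | VC [8, 9]
  [14] addr=0x36 blk=13 s=1: L1-HIT | VC [8, 9]
  [15] addr=0x13 blk=4 s=0: L1-HIT | VC [8, 9]

SEQ = [MISS, L1-HIT, L1-HIT, L1-HIT, MISS, L1-HIT, MISS, MISS, VC-HIT, VC-HIT, VC-HIT, L1-HIT, L1-HIT, L1-HIT, L1-HIT, L1-HIT]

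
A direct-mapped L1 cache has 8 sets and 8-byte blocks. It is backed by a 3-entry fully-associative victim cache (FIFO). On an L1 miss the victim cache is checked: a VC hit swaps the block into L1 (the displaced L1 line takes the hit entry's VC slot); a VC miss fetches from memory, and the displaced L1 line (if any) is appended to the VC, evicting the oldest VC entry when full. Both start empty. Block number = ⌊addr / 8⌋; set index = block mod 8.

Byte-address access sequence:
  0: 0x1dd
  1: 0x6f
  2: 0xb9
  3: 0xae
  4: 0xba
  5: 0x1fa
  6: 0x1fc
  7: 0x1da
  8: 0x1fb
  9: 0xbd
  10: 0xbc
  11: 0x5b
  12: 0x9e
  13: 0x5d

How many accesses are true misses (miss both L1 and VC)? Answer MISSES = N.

0: 0x1dd (blk 59, set 3) → MISS  vc=[]
1: 0x6f (blk 13, set 5) → MISS  vc=[]
2: 0xb9 (blk 23, set 7) → MISS  vc=[]
3: 0xae (blk 21, set 5) → MISS  vc=[13]
4: 0xba (blk 23, set 7) → L1-HIT  vc=[13]
5: 0x1fa (blk 63, set 7) → MISS  vc=[13, 23]
6: 0x1fc (blk 63, set 7) → L1-HIT  vc=[13, 23]
7: 0x1da (blk 59, set 3) → L1-HIT  vc=[13, 23]
8: 0x1fb (blk 63, set 7) → L1-HIT  vc=[13, 23]
9: 0xbd (blk 23, set 7) → VC-HIT  vc=[13, 63]
10: 0xbc (blk 23, set 7) → L1-HIT  vc=[13, 63]
11: 0x5b (blk 11, set 3) → MISS  vc=[13, 63, 59]
12: 0x9e (blk 19, set 3) → MISS  vc=[63, 59, 11]
13: 0x5d (blk 11, set 3) → VC-HIT  vc=[63, 59, 19]

MISSES = 7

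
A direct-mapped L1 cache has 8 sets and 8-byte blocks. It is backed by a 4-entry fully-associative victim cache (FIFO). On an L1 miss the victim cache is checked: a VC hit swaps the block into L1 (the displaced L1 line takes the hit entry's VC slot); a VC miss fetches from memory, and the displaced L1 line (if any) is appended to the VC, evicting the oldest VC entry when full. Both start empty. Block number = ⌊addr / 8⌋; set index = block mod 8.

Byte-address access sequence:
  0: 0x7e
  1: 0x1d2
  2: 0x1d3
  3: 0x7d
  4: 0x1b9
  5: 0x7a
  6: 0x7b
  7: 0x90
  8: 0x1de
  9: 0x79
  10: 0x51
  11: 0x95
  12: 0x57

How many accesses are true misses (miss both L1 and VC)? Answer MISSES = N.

  [0] addr=0x7e blk=15 s=7: MISS | VC []
  [1] addr=0x1d2 blk=58 s=2: MISS | VC []
  [2] addr=0x1d3 blk=58 s=2: L1-HIT | VC []
  [3] addr=0x7d blk=15 s=7: L1-HIT | VC []
  [4] addr=0x1b9 blk=55 s=7: MISS | VC [15]
  [5] addr=0x7a blk=15 s=7: VC-HIT | VC [55]
  [6] addr=0x7b blk=15 s=7: L1-HIT | VC [55]
  [7] addr=0x90 blk=18 s=2: MISS | VC [55, 58]
  [8] addr=0x1de blk=59 s=3: MISS | VC [55, 58]
  [9] addr=0x79 blk=15 s=7: L1-HIT | VC [55, 58]
  [10] addr=0x51 blk=10 s=2: MISS | VC [55, 58, 18]
  [11] addr=0x95 blk=18 s=2: VC-HIT | VC [55, 58, 10]
  [12] addr=0x57 blk=10 s=2: VC-HIT | VC [55, 58, 18]

MISSES = 6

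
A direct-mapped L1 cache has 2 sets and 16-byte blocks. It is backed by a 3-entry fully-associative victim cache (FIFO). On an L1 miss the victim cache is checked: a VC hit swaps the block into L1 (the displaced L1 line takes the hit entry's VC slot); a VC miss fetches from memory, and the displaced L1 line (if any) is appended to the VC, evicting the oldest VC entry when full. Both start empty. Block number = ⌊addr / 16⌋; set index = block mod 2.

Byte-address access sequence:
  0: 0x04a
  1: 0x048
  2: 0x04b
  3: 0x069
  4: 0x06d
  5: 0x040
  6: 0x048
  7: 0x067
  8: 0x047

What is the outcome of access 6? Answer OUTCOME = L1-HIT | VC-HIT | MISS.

  [0] addr=0x4a blk=4 s=0: MISS | VC []
  [1] addr=0x48 blk=4 s=0: L1-HIT | VC []
  [2] addr=0x4b blk=4 s=0: L1-HIT | VC []
  [3] addr=0x69 blk=6 s=0: MISS | VC [4]
  [4] addr=0x6d blk=6 s=0: L1-HIT | VC [4]
  [5] addr=0x40 blk=4 s=0: VC-HIT | VC [6]
  [6] addr=0x48 blk=4 s=0: L1-HIT | VC [6]
  [7] addr=0x67 blk=6 s=0: VC-HIT | VC [4]
  [8] addr=0x47 blk=4 s=0: VC-HIT | VC [6]

OUTCOME = L1-HIT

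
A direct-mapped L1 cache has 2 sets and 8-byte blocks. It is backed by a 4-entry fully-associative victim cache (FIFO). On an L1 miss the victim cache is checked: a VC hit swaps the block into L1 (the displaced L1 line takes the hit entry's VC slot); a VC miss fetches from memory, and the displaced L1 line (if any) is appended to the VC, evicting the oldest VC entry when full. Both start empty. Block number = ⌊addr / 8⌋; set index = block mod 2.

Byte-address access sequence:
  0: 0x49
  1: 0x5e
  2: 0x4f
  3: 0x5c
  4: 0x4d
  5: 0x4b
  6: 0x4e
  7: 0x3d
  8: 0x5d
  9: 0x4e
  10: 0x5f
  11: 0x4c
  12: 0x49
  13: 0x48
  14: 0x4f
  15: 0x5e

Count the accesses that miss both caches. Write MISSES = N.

MISSES = 3

0: 0x49 (blk 9, set 1) → MISS  vc=[]
1: 0x5e (blk 11, set 1) → MISS  vc=[9]
2: 0x4f (blk 9, set 1) → VC-HIT  vc=[11]
3: 0x5c (blk 11, set 1) → VC-HIT  vc=[9]
4: 0x4d (blk 9, set 1) → VC-HIT  vc=[11]
5: 0x4b (blk 9, set 1) → L1-HIT  vc=[11]
6: 0x4e (blk 9, set 1) → L1-HIT  vc=[11]
7: 0x3d (blk 7, set 1) → MISS  vc=[11, 9]
8: 0x5d (blk 11, set 1) → VC-HIT  vc=[7, 9]
9: 0x4e (blk 9, set 1) → VC-HIT  vc=[7, 11]
10: 0x5f (blk 11, set 1) → VC-HIT  vc=[7, 9]
11: 0x4c (blk 9, set 1) → VC-HIT  vc=[7, 11]
12: 0x49 (blk 9, set 1) → L1-HIT  vc=[7, 11]
13: 0x48 (blk 9, set 1) → L1-HIT  vc=[7, 11]
14: 0x4f (blk 9, set 1) → L1-HIT  vc=[7, 11]
15: 0x5e (blk 11, set 1) → VC-HIT  vc=[7, 9]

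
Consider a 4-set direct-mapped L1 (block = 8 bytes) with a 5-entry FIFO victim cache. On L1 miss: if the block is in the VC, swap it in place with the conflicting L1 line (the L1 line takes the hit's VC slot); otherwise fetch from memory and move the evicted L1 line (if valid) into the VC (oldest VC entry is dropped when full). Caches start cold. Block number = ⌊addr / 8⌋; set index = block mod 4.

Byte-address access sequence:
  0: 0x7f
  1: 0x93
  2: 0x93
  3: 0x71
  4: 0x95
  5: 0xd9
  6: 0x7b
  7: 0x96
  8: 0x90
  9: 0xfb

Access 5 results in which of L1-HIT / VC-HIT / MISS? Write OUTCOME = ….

OUTCOME = MISS

#0 0x7f→b15/s3 MISS; vc=[]
#1 0x93→b18/s2 MISS; vc=[]
#2 0x93→b18/s2 L1-HIT; vc=[]
#3 0x71→b14/s2 MISS; vc=[18]
#4 0x95→b18/s2 VC-HIT; vc=[14]
#5 0xd9→b27/s3 MISS; vc=[14,15]
#6 0x7b→b15/s3 VC-HIT; vc=[14,27]
#7 0x96→b18/s2 L1-HIT; vc=[14,27]
#8 0x90→b18/s2 L1-HIT; vc=[14,27]
#9 0xfb→b31/s3 MISS; vc=[14,27,15]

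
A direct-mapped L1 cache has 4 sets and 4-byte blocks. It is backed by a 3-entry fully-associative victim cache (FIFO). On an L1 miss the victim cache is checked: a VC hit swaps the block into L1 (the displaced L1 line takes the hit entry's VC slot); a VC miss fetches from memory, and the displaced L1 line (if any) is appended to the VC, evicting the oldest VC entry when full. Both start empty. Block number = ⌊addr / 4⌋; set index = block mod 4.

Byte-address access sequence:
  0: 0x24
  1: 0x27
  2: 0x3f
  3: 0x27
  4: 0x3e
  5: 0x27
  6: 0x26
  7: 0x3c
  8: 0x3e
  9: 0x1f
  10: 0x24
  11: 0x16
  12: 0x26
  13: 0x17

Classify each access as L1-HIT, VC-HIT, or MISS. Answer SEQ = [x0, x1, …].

SEQ = [MISS, L1-HIT, MISS, L1-HIT, L1-HIT, L1-HIT, L1-HIT, L1-HIT, L1-HIT, MISS, L1-HIT, MISS, VC-HIT, VC-HIT]

#0 0x24→b9/s1 MISS; vc=[]
#1 0x27→b9/s1 L1-HIT; vc=[]
#2 0x3f→b15/s3 MISS; vc=[]
#3 0x27→b9/s1 L1-HIT; vc=[]
#4 0x3e→b15/s3 L1-HIT; vc=[]
#5 0x27→b9/s1 L1-HIT; vc=[]
#6 0x26→b9/s1 L1-HIT; vc=[]
#7 0x3c→b15/s3 L1-HIT; vc=[]
#8 0x3e→b15/s3 L1-HIT; vc=[]
#9 0x1f→b7/s3 MISS; vc=[15]
#10 0x24→b9/s1 L1-HIT; vc=[15]
#11 0x16→b5/s1 MISS; vc=[15,9]
#12 0x26→b9/s1 VC-HIT; vc=[15,5]
#13 0x17→b5/s1 VC-HIT; vc=[15,9]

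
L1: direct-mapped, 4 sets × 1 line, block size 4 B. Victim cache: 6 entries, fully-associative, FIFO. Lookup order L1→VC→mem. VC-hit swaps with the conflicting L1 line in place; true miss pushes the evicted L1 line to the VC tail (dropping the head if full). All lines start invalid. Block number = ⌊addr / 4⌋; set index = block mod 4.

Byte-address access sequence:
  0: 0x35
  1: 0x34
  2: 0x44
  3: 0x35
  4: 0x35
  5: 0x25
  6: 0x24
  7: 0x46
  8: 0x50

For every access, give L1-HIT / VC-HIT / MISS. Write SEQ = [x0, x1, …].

#0 0x35→b13/s1 MISS; vc=[]
#1 0x34→b13/s1 L1-HIT; vc=[]
#2 0x44→b17/s1 MISS; vc=[13]
#3 0x35→b13/s1 VC-HIT; vc=[17]
#4 0x35→b13/s1 L1-HIT; vc=[17]
#5 0x25→b9/s1 MISS; vc=[17,13]
#6 0x24→b9/s1 L1-HIT; vc=[17,13]
#7 0x46→b17/s1 VC-HIT; vc=[9,13]
#8 0x50→b20/s0 MISS; vc=[9,13]

SEQ = [MISS, L1-HIT, MISS, VC-HIT, L1-HIT, MISS, L1-HIT, VC-HIT, MISS]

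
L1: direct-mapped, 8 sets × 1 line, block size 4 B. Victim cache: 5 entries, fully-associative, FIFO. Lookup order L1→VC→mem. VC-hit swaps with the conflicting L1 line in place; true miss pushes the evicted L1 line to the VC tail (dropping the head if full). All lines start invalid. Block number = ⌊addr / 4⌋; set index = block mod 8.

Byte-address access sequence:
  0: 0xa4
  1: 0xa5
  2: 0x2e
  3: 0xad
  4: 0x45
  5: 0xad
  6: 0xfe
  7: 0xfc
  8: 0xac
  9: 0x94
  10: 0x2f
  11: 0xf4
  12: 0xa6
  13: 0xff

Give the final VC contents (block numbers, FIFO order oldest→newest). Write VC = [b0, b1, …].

VC = [43, 17, 37]

#0 0xa4→b41/s1 MISS; vc=[]
#1 0xa5→b41/s1 L1-HIT; vc=[]
#2 0x2e→b11/s3 MISS; vc=[]
#3 0xad→b43/s3 MISS; vc=[11]
#4 0x45→b17/s1 MISS; vc=[11,41]
#5 0xad→b43/s3 L1-HIT; vc=[11,41]
#6 0xfe→b63/s7 MISS; vc=[11,41]
#7 0xfc→b63/s7 L1-HIT; vc=[11,41]
#8 0xac→b43/s3 L1-HIT; vc=[11,41]
#9 0x94→b37/s5 MISS; vc=[11,41]
#10 0x2f→b11/s3 VC-HIT; vc=[43,41]
#11 0xf4→b61/s5 MISS; vc=[43,41,37]
#12 0xa6→b41/s1 VC-HIT; vc=[43,17,37]
#13 0xff→b63/s7 L1-HIT; vc=[43,17,37]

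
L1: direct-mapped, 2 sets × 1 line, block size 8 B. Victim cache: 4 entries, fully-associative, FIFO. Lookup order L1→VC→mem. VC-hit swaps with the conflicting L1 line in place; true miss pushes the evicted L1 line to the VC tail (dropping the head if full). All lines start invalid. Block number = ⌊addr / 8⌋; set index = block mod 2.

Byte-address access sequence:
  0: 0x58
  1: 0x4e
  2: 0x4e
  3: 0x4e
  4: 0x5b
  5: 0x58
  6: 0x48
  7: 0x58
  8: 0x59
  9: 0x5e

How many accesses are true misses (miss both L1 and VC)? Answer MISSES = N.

MISSES = 2

#0 0x58→b11/s1 MISS; vc=[]
#1 0x4e→b9/s1 MISS; vc=[11]
#2 0x4e→b9/s1 L1-HIT; vc=[11]
#3 0x4e→b9/s1 L1-HIT; vc=[11]
#4 0x5b→b11/s1 VC-HIT; vc=[9]
#5 0x58→b11/s1 L1-HIT; vc=[9]
#6 0x48→b9/s1 VC-HIT; vc=[11]
#7 0x58→b11/s1 VC-HIT; vc=[9]
#8 0x59→b11/s1 L1-HIT; vc=[9]
#9 0x5e→b11/s1 L1-HIT; vc=[9]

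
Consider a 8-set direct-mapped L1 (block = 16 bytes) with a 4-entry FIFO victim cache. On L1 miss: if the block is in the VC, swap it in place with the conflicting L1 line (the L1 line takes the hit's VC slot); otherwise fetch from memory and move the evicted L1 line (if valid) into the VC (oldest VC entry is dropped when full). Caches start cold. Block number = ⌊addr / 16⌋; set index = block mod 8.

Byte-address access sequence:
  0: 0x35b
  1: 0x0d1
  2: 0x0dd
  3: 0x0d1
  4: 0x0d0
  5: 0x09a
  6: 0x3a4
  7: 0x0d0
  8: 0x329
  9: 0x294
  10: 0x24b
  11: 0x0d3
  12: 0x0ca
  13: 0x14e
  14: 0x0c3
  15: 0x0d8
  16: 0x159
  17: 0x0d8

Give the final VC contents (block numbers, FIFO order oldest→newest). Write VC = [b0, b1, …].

0: 0x35b (blk 53, set 5) → MISS  vc=[]
1: 0xd1 (blk 13, set 5) → MISS  vc=[53]
2: 0xdd (blk 13, set 5) → L1-HIT  vc=[53]
3: 0xd1 (blk 13, set 5) → L1-HIT  vc=[53]
4: 0xd0 (blk 13, set 5) → L1-HIT  vc=[53]
5: 0x9a (blk 9, set 1) → MISS  vc=[53]
6: 0x3a4 (blk 58, set 2) → MISS  vc=[53]
7: 0xd0 (blk 13, set 5) → L1-HIT  vc=[53]
8: 0x329 (blk 50, set 2) → MISS  vc=[53, 58]
9: 0x294 (blk 41, set 1) → MISS  vc=[53, 58, 9]
10: 0x24b (blk 36, set 4) → MISS  vc=[53, 58, 9]
11: 0xd3 (blk 13, set 5) → L1-HIT  vc=[53, 58, 9]
12: 0xca (blk 12, set 4) → MISS  vc=[53, 58, 9, 36]
13: 0x14e (blk 20, set 4) → MISS  vc=[58, 9, 36, 12]
14: 0xc3 (blk 12, set 4) → VC-HIT  vc=[58, 9, 36, 20]
15: 0xd8 (blk 13, set 5) → L1-HIT  vc=[58, 9, 36, 20]
16: 0x159 (blk 21, set 5) → MISS  vc=[9, 36, 20, 13]
17: 0xd8 (blk 13, set 5) → VC-HIT  vc=[9, 36, 20, 21]

VC = [9, 36, 20, 21]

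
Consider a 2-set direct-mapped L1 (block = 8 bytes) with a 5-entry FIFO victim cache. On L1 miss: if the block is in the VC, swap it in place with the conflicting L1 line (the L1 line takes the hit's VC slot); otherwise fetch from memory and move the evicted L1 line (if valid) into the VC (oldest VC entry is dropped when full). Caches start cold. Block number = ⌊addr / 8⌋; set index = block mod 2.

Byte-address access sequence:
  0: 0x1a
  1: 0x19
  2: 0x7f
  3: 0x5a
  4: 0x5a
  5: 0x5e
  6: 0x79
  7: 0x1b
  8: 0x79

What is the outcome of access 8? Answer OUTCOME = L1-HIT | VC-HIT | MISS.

OUTCOME = VC-HIT

  [0] addr=0x1a blk=3 s=1: MISS | VC []
  [1] addr=0x19 blk=3 s=1: L1-HIT | VC []
  [2] addr=0x7f blk=15 s=1: MISS | VC [3]
  [3] addr=0x5a blk=11 s=1: MISS | VC [3, 15]
  [4] addr=0x5a blk=11 s=1: L1-HIT | VC [3, 15]
  [5] addr=0x5e blk=11 s=1: L1-HIT | VC [3, 15]
  [6] addr=0x79 blk=15 s=1: VC-HIT | VC [3, 11]
  [7] addr=0x1b blk=3 s=1: VC-HIT | VC [15, 11]
  [8] addr=0x79 blk=15 s=1: VC-HIT | VC [3, 11]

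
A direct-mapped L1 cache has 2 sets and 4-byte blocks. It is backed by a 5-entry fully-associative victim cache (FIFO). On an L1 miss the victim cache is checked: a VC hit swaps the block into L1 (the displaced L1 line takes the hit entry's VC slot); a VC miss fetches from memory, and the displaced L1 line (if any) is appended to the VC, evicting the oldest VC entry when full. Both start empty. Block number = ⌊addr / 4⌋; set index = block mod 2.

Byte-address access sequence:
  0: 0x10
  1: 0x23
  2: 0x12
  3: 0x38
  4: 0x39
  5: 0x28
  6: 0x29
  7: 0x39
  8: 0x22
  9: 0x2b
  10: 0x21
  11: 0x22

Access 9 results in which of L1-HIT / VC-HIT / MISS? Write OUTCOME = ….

OUTCOME = VC-HIT

  [0] addr=0x10 blk=4 s=0: MISS | VC []
  [1] addr=0x23 blk=8 s=0: MISS | VC [4]
  [2] addr=0x12 blk=4 s=0: VC-HIT | VC [8]
  [3] addr=0x38 blk=14 s=0: MISS | VC [8, 4]
  [4] addr=0x39 blk=14 s=0: L1-HIT | VC [8, 4]
  [5] addr=0x28 blk=10 s=0: MISS | VC [8, 4, 14]
  [6] addr=0x29 blk=10 s=0: L1-HIT | VC [8, 4, 14]
  [7] addr=0x39 blk=14 s=0: VC-HIT | VC [8, 4, 10]
  [8] addr=0x22 blk=8 s=0: VC-HIT | VC [14, 4, 10]
  [9] addr=0x2b blk=10 s=0: VC-HIT | VC [14, 4, 8]
  [10] addr=0x21 blk=8 s=0: VC-HIT | VC [14, 4, 10]
  [11] addr=0x22 blk=8 s=0: L1-HIT | VC [14, 4, 10]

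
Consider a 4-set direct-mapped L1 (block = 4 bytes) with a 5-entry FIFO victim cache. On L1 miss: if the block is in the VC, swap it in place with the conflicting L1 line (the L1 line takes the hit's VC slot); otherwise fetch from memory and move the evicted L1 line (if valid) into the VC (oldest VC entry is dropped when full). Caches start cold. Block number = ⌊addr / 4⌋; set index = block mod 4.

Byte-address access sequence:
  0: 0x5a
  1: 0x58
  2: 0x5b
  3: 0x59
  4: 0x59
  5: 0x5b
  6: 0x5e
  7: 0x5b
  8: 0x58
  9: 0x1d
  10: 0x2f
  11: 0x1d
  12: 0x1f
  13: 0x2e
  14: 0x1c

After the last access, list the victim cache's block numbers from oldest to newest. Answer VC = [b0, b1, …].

  [0] addr=0x5a blk=22 s=2: MISS | VC []
  [1] addr=0x58 blk=22 s=2: L1-HIT | VC []
  [2] addr=0x5b blk=22 s=2: L1-HIT | VC []
  [3] addr=0x59 blk=22 s=2: L1-HIT | VC []
  [4] addr=0x59 blk=22 s=2: L1-HIT | VC []
  [5] addr=0x5b blk=22 s=2: L1-HIT | VC []
  [6] addr=0x5e blk=23 s=3: MISS | VC []
  [7] addr=0x5b blk=22 s=2: L1-HIT | VC []
  [8] addr=0x58 blk=22 s=2: L1-HIT | VC []
  [9] addr=0x1d blk=7 s=3: MISS | VC [23]
  [10] addr=0x2f blk=11 s=3: MISS | VC [23, 7]
  [11] addr=0x1d blk=7 s=3: VC-HIT | VC [23, 11]
  [12] addr=0x1f blk=7 s=3: L1-HIT | VC [23, 11]
  [13] addr=0x2e blk=11 s=3: VC-HIT | VC [23, 7]
  [14] addr=0x1c blk=7 s=3: VC-HIT | VC [23, 11]

VC = [23, 11]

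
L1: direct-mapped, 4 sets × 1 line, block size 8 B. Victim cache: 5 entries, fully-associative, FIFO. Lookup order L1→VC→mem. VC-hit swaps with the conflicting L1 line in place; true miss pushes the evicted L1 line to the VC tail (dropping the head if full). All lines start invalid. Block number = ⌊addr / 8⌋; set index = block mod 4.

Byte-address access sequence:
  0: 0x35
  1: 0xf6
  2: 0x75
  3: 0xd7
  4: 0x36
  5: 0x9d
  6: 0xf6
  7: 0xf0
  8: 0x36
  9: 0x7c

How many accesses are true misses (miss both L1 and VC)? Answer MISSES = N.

MISSES = 6

  [0] addr=0x35 blk=6 s=2: MISS | VC []
  [1] addr=0xf6 blk=30 s=2: MISS | VC [6]
  [2] addr=0x75 blk=14 s=2: MISS | VC [6, 30]
  [3] addr=0xd7 blk=26 s=2: MISS | VC [6, 30, 14]
  [4] addr=0x36 blk=6 s=2: VC-HIT | VC [26, 30, 14]
  [5] addr=0x9d blk=19 s=3: MISS | VC [26, 30, 14]
  [6] addr=0xf6 blk=30 s=2: VC-HIT | VC [26, 6, 14]
  [7] addr=0xf0 blk=30 s=2: L1-HIT | VC [26, 6, 14]
  [8] addr=0x36 blk=6 s=2: VC-HIT | VC [26, 30, 14]
  [9] addr=0x7c blk=15 s=3: MISS | VC [26, 30, 14, 19]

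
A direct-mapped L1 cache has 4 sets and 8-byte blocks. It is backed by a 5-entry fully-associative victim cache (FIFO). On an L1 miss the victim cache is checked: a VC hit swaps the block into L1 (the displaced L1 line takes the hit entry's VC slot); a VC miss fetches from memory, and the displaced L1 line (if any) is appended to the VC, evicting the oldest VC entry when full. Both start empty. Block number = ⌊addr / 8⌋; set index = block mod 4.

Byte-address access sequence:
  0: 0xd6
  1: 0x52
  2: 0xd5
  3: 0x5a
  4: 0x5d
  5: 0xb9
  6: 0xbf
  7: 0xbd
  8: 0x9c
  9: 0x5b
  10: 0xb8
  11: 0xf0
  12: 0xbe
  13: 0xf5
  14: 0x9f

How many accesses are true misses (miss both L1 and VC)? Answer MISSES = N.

MISSES = 6

  [0] addr=0xd6 blk=26 s=2: MISS | VC []
  [1] addr=0x52 blk=10 s=2: MISS | VC [26]
  [2] addr=0xd5 blk=26 s=2: VC-HIT | VC [10]
  [3] addr=0x5a blk=11 s=3: MISS | VC [10]
  [4] addr=0x5d blk=11 s=3: L1-HIT | VC [10]
  [5] addr=0xb9 blk=23 s=3: MISS | VC [10, 11]
  [6] addr=0xbf blk=23 s=3: L1-HIT | VC [10, 11]
  [7] addr=0xbd blk=23 s=3: L1-HIT | VC [10, 11]
  [8] addr=0x9c blk=19 s=3: MISS | VC [10, 11, 23]
  [9] addr=0x5b blk=11 s=3: VC-HIT | VC [10, 19, 23]
  [10] addr=0xb8 blk=23 s=3: VC-HIT | VC [10, 19, 11]
  [11] addr=0xf0 blk=30 s=2: MISS | VC [10, 19, 11, 26]
  [12] addr=0xbe blk=23 s=3: L1-HIT | VC [10, 19, 11, 26]
  [13] addr=0xf5 blk=30 s=2: L1-HIT | VC [10, 19, 11, 26]
  [14] addr=0x9f blk=19 s=3: VC-HIT | VC [10, 23, 11, 26]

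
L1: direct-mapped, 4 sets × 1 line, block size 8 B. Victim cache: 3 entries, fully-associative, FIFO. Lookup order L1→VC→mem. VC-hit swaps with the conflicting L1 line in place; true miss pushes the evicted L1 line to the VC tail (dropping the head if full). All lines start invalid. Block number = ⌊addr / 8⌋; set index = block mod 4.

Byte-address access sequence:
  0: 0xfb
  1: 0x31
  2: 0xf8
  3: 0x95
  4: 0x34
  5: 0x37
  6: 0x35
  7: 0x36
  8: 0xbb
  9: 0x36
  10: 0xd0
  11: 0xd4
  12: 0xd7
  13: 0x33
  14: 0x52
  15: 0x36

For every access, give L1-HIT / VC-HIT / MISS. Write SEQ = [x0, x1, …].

  [0] addr=0xfb blk=31 s=3: MISS | VC []
  [1] addr=0x31 blk=6 s=2: MISS | VC []
  [2] addr=0xf8 blk=31 s=3: L1-HIT | VC []
  [3] addr=0x95 blk=18 s=2: MISS | VC [6]
  [4] addr=0x34 blk=6 s=2: VC-HIT | VC [18]
  [5] addr=0x37 blk=6 s=2: L1-HIT | VC [18]
  [6] addr=0x35 blk=6 s=2: L1-HIT | VC [18]
  [7] addr=0x36 blk=6 s=2: L1-HIT | VC [18]
  [8] addr=0xbb blk=23 s=3: MISS | VC [18, 31]
  [9] addr=0x36 blk=6 s=2: L1-HIT | VC [18, 31]
  [10] addr=0xd0 blk=26 s=2: MISS | VC [18, 31, 6]
  [11] addr=0xd4 blk=26 s=2: L1-HIT | VC [18, 31, 6]
  [12] addr=0xd7 blk=26 s=2: L1-HIT | VC [18, 31, 6]
  [13] addr=0x33 blk=6 s=2: VC-HIT | VC [18, 31, 26]
  [14] addr=0x52 blk=10 s=2: MISS | VC [31, 26, 6]
  [15] addr=0x36 blk=6 s=2: VC-HIT | VC [31, 26, 10]

SEQ = [MISS, MISS, L1-HIT, MISS, VC-HIT, L1-HIT, L1-HIT, L1-HIT, MISS, L1-HIT, MISS, L1-HIT, L1-HIT, VC-HIT, MISS, VC-HIT]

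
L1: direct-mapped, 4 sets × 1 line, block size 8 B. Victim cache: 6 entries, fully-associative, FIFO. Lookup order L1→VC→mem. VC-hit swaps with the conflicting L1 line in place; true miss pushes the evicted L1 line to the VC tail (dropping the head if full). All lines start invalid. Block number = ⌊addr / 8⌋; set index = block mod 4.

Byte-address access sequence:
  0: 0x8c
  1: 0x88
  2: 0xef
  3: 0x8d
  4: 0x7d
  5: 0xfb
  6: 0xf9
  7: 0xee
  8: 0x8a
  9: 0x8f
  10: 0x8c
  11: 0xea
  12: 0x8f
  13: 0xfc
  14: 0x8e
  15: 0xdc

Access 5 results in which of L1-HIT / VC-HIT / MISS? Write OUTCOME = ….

OUTCOME = MISS

0: 0x8c (blk 17, set 1) → MISS  vc=[]
1: 0x88 (blk 17, set 1) → L1-HIT  vc=[]
2: 0xef (blk 29, set 1) → MISS  vc=[17]
3: 0x8d (blk 17, set 1) → VC-HIT  vc=[29]
4: 0x7d (blk 15, set 3) → MISS  vc=[29]
5: 0xfb (blk 31, set 3) → MISS  vc=[29, 15]
6: 0xf9 (blk 31, set 3) → L1-HIT  vc=[29, 15]
7: 0xee (blk 29, set 1) → VC-HIT  vc=[17, 15]
8: 0x8a (blk 17, set 1) → VC-HIT  vc=[29, 15]
9: 0x8f (blk 17, set 1) → L1-HIT  vc=[29, 15]
10: 0x8c (blk 17, set 1) → L1-HIT  vc=[29, 15]
11: 0xea (blk 29, set 1) → VC-HIT  vc=[17, 15]
12: 0x8f (blk 17, set 1) → VC-HIT  vc=[29, 15]
13: 0xfc (blk 31, set 3) → L1-HIT  vc=[29, 15]
14: 0x8e (blk 17, set 1) → L1-HIT  vc=[29, 15]
15: 0xdc (blk 27, set 3) → MISS  vc=[29, 15, 31]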